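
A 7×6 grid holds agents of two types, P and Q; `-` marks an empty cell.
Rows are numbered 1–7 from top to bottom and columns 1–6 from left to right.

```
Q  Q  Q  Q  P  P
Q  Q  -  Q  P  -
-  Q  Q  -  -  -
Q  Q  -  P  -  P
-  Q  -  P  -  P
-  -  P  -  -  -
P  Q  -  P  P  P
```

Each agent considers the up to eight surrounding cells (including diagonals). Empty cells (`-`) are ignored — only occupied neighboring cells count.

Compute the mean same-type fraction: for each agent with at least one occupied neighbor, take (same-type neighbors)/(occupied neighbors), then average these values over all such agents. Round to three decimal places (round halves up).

0.783

Row 1: (1,1)Q 3/3 · (1,2)Q 4/4 · (1,3)Q 4/4 · (1,4)Q 2/4 · (1,5)P 2/4 · (1,6)P 2/2
Row 2: (2,1)Q 4/4 · (2,2)Q 6/6 · (2,4)Q 3/5 · (2,5)P 2/4
Row 3: (3,2)Q 5/5 · (3,3)Q 4/5
Row 4: (4,1)Q 3/3 · (4,2)Q 4/4 · (4,4)P 1/2 · (4,6)P 1/1
Row 5: (5,2)Q 2/3 · (5,4)P 2/2 · (5,6)P 1/1
Row 6: (6,3)P 2/4
Row 7: (7,1)P 0/1 · (7,2)Q 0/2 · (7,4)P 2/2 · (7,5)P 2/2 · (7,6)P 1/1
Sum over 25 agents: 3/3 + 4/4 + 4/4 + 2/4 + 2/4 + 2/2 + 4/4 + 6/6 + 3/5 + 2/4 + 5/5 + 4/5 + 3/3 + 4/4 + 1/2 + 1/1 + 2/3 + 2/2 + 1/1 + 2/4 + 0/1 + 0/2 + 2/2 + 2/2 + 1/1 = 587/30; mean = 587/30 ÷ 25 = 587/750 = 0.782666… → 0.783.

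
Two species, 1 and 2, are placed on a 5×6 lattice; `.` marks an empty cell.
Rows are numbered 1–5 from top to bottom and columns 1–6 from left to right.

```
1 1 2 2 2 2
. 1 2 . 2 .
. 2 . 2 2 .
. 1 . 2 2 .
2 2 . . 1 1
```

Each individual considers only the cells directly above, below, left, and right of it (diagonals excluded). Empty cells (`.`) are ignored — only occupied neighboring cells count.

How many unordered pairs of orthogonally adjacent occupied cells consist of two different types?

Scan each occupied cell's neighbors to the right and below so each pair is counted once.
Row 1: 1(1,1)–1(1,2)= 1(1,2)–2(1,3)≠ 1(1,2)–1(2,2)= 2(1,3)–2(1,4)= 2(1,3)–2(2,3)= 2(1,4)–2(1,5)= 2(1,5)–2(1,6)= 2(1,5)–2(2,5)=  → 1/8 unlike.
Row 2: 1(2,2)–2(2,3)≠ 1(2,2)–2(3,2)≠ 2(2,5)–2(3,5)=  → 2/3 unlike.
Row 3: 2(3,2)–1(4,2)≠ 2(3,4)–2(3,5)= 2(3,4)–2(4,4)= 2(3,5)–2(4,5)=  → 1/4 unlike.
Row 4: 1(4,2)–2(5,2)≠ 2(4,4)–2(4,5)= 2(4,5)–1(5,5)≠  → 2/3 unlike.
Row 5: 2(5,1)–2(5,2)= 1(5,5)–1(5,6)=  → 0/2 unlike.
Total adjacent occupied pairs: 20; unlike-type pairs: 6.

6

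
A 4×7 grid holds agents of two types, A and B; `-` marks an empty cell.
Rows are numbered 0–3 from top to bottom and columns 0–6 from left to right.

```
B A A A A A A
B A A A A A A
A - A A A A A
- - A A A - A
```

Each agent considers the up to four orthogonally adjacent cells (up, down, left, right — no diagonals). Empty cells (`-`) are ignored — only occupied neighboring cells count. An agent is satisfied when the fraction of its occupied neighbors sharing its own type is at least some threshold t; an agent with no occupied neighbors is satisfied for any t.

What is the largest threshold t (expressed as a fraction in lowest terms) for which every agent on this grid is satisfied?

Row 0: (0,0)B 1/2 · (0,1)A 2/3 · (0,2)A 3/3 · (0,3)A 3/3 · (0,4)A 3/3 · (0,5)A 3/3 · (0,6)A 2/2
Row 1: (1,0)B 1/3 · (1,1)A 2/3 · (1,2)A 4/4 · (1,3)A 4/4 · (1,4)A 4/4 · (1,5)A 4/4 · (1,6)A 3/3
Row 2: (2,0)A 0/1 · (2,2)A 3/3 · (2,3)A 4/4 · (2,4)A 4/4 · (2,5)A 3/3 · (2,6)A 3/3
Row 3: (3,2)A 2/2 · (3,3)A 3/3 · (3,4)A 2/2 · (3,6)A 1/1
The smallest same-type fraction is 0/1 at (2,0), which reduces to 0/1. Any threshold above that leaves this agent unsatisfied.

0/1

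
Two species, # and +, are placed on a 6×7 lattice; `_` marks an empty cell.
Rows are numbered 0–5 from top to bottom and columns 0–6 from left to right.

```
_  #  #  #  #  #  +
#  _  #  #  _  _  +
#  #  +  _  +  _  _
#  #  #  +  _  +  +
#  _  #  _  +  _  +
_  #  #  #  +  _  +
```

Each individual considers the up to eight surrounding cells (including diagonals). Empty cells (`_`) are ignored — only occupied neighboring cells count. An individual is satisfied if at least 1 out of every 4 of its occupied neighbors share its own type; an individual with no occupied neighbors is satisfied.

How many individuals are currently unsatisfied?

Row 0: (0,1)# 3/3 ok · (0,2)# 4/4 ok · (0,3)# 4/4 ok · (0,4)# 3/3 ok · (0,5)# 1/3 ok · (0,6)+ 1/2 ok
Row 1: (1,0)# 3/3 ok · (1,2)# 5/6 ok · (1,3)# 4/6 ok · (1,6)+ 1/2 ok
Row 2: (2,0)# 4/4 ok · (2,1)# 6/7 ok · (2,2)+ 1/6 unhappy · (2,4)+ 2/3 ok
Row 3: (3,0)# 4/4 ok · (3,1)# 6/7 ok · (3,2)# 3/5 ok · (3,3)+ 3/5 ok · (3,5)+ 4/4 ok · (3,6)+ 2/2 ok
Row 4: (4,0)# 3/3 ok · (4,2)# 5/6 ok · (4,4)+ 3/4 ok · (4,6)+ 3/3 ok
Row 5: (5,1)# 3/3 ok · (5,2)# 3/3 ok · (5,3)# 2/4 ok · (5,4)+ 1/2 ok · (5,6)+ 1/1 ok
Unsatisfied: (2,2) — 1 in total.

1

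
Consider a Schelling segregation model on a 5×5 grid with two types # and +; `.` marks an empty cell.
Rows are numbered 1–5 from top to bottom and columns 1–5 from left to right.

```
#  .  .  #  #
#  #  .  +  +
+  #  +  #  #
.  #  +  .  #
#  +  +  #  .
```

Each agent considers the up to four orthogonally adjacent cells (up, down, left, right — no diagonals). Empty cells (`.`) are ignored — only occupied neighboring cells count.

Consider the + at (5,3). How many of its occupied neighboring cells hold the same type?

Occupied neighbors of (5,3): (4,3)=+, (5,2)=+, (5,4)=#.
Same type (+): 2 of 3.

2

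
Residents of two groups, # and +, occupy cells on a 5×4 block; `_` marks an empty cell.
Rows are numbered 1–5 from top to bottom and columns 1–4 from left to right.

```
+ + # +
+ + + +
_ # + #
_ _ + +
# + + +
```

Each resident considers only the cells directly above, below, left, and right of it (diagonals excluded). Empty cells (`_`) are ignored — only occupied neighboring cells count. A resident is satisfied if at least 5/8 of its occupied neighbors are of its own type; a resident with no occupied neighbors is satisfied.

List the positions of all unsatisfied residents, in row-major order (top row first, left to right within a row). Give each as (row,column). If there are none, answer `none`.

(1,3), (1,4), (3,2), (3,3), (3,4), (5,1), (5,2)

(1,1)+ 2/2 ok
(1,2)+ 2/3 ok
(1,3)# 0/3 unhappy
(1,4)+ 1/2 unhappy
(2,1)+ 2/2 ok
(2,2)+ 3/4 ok
(2,3)+ 3/4 ok
(2,4)+ 2/3 ok
(3,2)# 0/2 unhappy
(3,3)+ 2/4 unhappy
(3,4)# 0/3 unhappy
(4,3)+ 3/3 ok
(4,4)+ 2/3 ok
(5,1)# 0/1 unhappy
(5,2)+ 1/2 unhappy
(5,3)+ 3/3 ok
(5,4)+ 2/2 ok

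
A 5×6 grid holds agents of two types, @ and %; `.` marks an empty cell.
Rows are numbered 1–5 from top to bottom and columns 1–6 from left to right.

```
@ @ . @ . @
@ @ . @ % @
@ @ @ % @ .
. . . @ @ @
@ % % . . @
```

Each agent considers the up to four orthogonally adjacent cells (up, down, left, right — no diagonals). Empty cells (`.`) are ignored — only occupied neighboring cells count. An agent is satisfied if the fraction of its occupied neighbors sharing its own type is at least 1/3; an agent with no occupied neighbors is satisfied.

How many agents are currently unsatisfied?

(1,1)@ 2/2 satisfied
(1,2)@ 2/2 satisfied
(1,4)@ 1/1 satisfied
(1,6)@ 1/1 satisfied
(2,1)@ 3/3 satisfied
(2,2)@ 3/3 satisfied
(2,4)@ 1/3 satisfied
(2,5)% 0/3 not
(2,6)@ 1/2 satisfied
(3,1)@ 2/2 satisfied
(3,2)@ 3/3 satisfied
(3,3)@ 1/2 satisfied
(3,4)% 0/4 not
(3,5)@ 1/3 satisfied
(4,4)@ 1/2 satisfied
(4,5)@ 3/3 satisfied
(4,6)@ 2/2 satisfied
(5,1)@ 0/1 not
(5,2)% 1/2 satisfied
(5,3)% 1/1 satisfied
(5,6)@ 1/1 satisfied
Unsatisfied: (2,5), (3,4), (5,1) — 3 in total.

3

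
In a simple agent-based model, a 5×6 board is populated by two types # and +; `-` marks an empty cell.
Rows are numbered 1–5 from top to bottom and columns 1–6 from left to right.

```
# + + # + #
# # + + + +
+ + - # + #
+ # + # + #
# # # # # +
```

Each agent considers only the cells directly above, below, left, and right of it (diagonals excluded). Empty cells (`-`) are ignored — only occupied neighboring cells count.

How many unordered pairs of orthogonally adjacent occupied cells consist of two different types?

25

Scan each occupied cell's neighbors to the right and below so each pair is counted once.
From row 1: 7 unlike of 11 pairs (running 7/11).
From row 2: 5 unlike of 10 pairs (running 12/21).
From row 3: 3 unlike of 8 pairs (running 15/29).
From row 4: 9 unlike of 11 pairs (running 24/40).
From row 5: 1 unlike of 5 pairs (running 25/45).
Total adjacent occupied pairs: 45; unlike-type pairs: 25.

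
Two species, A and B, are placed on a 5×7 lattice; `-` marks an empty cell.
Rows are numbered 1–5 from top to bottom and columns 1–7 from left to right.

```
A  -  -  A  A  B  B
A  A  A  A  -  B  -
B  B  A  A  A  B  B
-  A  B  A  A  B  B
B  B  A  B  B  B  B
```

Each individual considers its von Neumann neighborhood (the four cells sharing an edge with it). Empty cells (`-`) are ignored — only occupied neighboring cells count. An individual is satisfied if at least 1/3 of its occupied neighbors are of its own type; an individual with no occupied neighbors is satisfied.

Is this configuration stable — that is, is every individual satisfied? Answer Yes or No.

No

Row 1: (1,1)A 1/1 ok · (1,4)A 2/2 ok · (1,5)A 1/2 ok · (1,6)B 2/3 ok · (1,7)B 1/1 ok
Row 2: (2,1)A 2/3 ok · (2,2)A 2/3 ok · (2,3)A 3/3 ok · (2,4)A 3/3 ok · (2,6)B 2/2 ok
Row 3: (3,1)B 1/2 ok · (3,2)B 1/4 unhappy · (3,3)A 2/4 ok · (3,4)A 4/4 ok · (3,5)A 2/3 ok · (3,6)B 3/4 ok · (3,7)B 2/2 ok
Row 4: (4,2)A 0/3 unhappy · (4,3)B 0/4 unhappy · (4,4)A 2/4 ok · (4,5)A 2/4 ok · (4,6)B 3/4 ok · (4,7)B 3/3 ok
Row 5: (5,1)B 1/1 ok · (5,2)B 1/3 ok · (5,3)A 0/3 unhappy · (5,4)B 1/3 ok · (5,5)B 2/3 ok · (5,6)B 3/3 ok · (5,7)B 2/2 ok
For instance (3,2) has only 1/4 same-type neighbors, below 1/3.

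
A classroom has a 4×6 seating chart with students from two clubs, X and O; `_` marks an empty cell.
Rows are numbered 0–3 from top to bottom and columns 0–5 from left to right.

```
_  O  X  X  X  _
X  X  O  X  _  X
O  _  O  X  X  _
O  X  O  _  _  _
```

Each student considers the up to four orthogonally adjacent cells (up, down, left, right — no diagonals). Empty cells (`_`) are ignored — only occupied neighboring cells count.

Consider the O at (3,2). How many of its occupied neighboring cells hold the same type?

Occupied neighbors of (3,2): (2,2)=O, (3,1)=X.
Same type (O): 1 of 2.

1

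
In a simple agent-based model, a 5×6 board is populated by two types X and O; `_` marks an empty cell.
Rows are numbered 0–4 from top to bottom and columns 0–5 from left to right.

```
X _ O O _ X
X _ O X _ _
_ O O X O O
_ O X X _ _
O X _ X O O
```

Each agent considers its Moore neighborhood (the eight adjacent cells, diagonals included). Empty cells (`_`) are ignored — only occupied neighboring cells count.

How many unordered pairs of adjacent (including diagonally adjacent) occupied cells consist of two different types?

18

Scan each occupied cell's neighbors to the right and below (and the two forward diagonals) so each pair is counted once.
Row 0: X(0,0)–X(1,0)= O(0,2)–O(0,3)= O(0,2)–O(1,2)= O(0,2)–X(1,3)≠ O(0,3)–X(1,3)≠ O(0,3)–O(1,2)=  → 2/6 unlike.
Row 1: X(1,0)–O(2,1)≠ O(1,2)–X(1,3)≠ O(1,2)–O(2,2)= O(1,2)–X(2,3)≠ O(1,2)–O(2,1)= X(1,3)–X(2,3)= X(1,3)–O(2,4)≠ X(1,3)–O(2,2)≠  → 5/8 unlike.
Row 2: O(2,1)–O(2,2)= O(2,1)–O(3,1)= O(2,1)–X(3,2)≠ O(2,2)–X(2,3)≠ O(2,2)–X(3,2)≠ O(2,2)–X(3,3)≠ O(2,2)–O(3,1)= X(2,3)–O(2,4)≠ X(2,3)–X(3,3)= X(2,3)–X(3,2)= O(2,4)–O(2,5)= O(2,4)–X(3,3)≠  → 6/12 unlike.
Row 3: O(3,1)–X(3,2)≠ O(3,1)–X(4,1)≠ O(3,1)–O(4,0)= X(3,2)–X(3,3)= X(3,2)–X(4,3)= X(3,2)–X(4,1)= X(3,3)–X(4,3)= X(3,3)–O(4,4)≠  → 3/8 unlike.
Row 4: O(4,0)–X(4,1)≠ X(4,3)–O(4,4)≠ O(4,4)–O(4,5)=  → 2/3 unlike.
Total adjacent occupied pairs: 37; unlike-type pairs: 18.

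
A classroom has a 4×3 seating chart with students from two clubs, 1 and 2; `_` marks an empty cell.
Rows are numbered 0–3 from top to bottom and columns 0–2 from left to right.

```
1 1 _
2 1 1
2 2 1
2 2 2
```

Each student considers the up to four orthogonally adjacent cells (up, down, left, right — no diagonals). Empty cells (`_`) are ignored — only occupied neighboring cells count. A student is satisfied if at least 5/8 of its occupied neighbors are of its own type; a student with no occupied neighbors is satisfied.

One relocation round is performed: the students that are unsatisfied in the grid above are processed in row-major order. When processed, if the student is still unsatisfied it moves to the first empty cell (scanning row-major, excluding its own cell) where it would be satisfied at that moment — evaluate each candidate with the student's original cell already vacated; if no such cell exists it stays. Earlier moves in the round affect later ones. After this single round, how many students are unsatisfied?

5

Initially unsatisfied (in order): (0,0), (1,0), (1,1), (2,1), (2,2), (3,2).
  (0,0) → (0,2).
  (1,0): no empty cell satisfies it; stays.
  (1,1): no empty cell satisfies it; stays.
  (2,1): no empty cell satisfies it; stays.
  (2,2): no empty cell satisfies it; stays.
  (3,2): no empty cell satisfies it; stays.
Resulting grid:
_ 1 1
2 1 1
2 2 1
2 2 2
Unsatisfied now: (1,0), (1,1), (2,1), (2,2), (3,2).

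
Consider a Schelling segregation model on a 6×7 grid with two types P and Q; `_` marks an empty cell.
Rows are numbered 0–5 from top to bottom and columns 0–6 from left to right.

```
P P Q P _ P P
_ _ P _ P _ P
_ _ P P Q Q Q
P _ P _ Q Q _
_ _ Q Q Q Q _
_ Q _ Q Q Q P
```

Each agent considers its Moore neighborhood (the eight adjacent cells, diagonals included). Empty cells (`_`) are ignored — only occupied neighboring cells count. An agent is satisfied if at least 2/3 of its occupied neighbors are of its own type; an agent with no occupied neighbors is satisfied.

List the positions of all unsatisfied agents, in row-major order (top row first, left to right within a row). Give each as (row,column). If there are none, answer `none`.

Row 0: (0,0)P 1/1 ✓ · (0,1)P 2/3 ✓ · (0,2)Q 0/3 ✗ · (0,3)P 2/3 ✓ · (0,5)P 3/3 ✓ · (0,6)P 2/2 ✓
Row 1: (1,2)P 4/5 ✓ · (1,4)P 3/5 ✗ · (1,6)P 2/4 ✗
Row 2: (2,2)P 3/3 ✓ · (2,3)P 4/6 ✓ · (2,4)Q 3/5 ✗ · (2,5)Q 4/6 ✓ · (2,6)Q 2/3 ✓
Row 3: (3,0)P 0/0 ✓ · (3,2)P 2/4 ✗ · (3,4)Q 6/7 ✓ · (3,5)Q 6/6 ✓
Row 4: (4,2)Q 3/4 ✓ · (4,3)Q 5/6 ✓ · (4,4)Q 7/7 ✓ · (4,5)Q 5/6 ✓
Row 5: (5,1)Q 1/1 ✓ · (5,3)Q 4/4 ✓ · (5,4)Q 5/5 ✓ · (5,5)Q 3/4 ✓ · (5,6)P 0/2 ✗

(0,2), (1,4), (1,6), (2,4), (3,2), (5,6)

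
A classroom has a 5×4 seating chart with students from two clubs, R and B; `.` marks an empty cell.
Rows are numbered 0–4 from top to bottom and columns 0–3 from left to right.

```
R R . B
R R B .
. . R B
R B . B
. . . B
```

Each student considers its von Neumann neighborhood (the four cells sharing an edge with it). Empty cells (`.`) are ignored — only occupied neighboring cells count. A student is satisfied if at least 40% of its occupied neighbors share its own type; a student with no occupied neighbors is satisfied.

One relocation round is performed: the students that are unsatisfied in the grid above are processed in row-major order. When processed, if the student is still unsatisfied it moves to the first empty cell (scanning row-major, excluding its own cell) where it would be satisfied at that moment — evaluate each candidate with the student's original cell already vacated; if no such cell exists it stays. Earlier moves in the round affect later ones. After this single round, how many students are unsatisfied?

1

Initially unsatisfied (in order): (1,2), (2,2), (3,0), (3,1).
  (1,2) → (0,2).
  (2,2) → (1,2).
  (3,0) → (2,0).
  (3,1): now satisfied by earlier moves; stays.
Resulting grid:
R R B B
R R R .
R . . B
. B . B
. . . B
Unsatisfied now: (0,2).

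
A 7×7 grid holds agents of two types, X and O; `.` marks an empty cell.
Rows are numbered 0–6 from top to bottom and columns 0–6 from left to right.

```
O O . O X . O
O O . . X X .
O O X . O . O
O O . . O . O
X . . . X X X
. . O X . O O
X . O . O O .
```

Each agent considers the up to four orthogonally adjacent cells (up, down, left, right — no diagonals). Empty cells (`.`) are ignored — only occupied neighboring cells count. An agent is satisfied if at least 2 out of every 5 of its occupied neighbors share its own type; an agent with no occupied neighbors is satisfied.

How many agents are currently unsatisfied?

(0,0)O 2/2 satisfied
(0,1)O 2/2 satisfied
(0,3)O 0/1 not
(0,4)X 1/2 satisfied
(0,6)O 0/0 satisfied
(1,0)O 3/3 satisfied
(1,1)O 3/3 satisfied
(1,4)X 2/3 satisfied
(1,5)X 1/1 satisfied
(2,0)O 3/3 satisfied
(2,1)O 3/4 satisfied
(2,2)X 0/1 not
(2,4)O 1/2 satisfied
(2,6)O 1/1 satisfied
(3,0)O 2/3 satisfied
(3,1)O 2/2 satisfied
(3,4)O 1/2 satisfied
(3,6)O 1/2 satisfied
(4,0)X 0/1 not
(4,4)X 1/2 satisfied
(4,5)X 2/3 satisfied
(4,6)X 1/3 not
(5,2)O 1/2 satisfied
(5,3)X 0/1 not
(5,5)O 2/3 satisfied
(5,6)O 1/2 satisfied
(6,0)X 0/0 satisfied
(6,2)O 1/1 satisfied
(6,4)O 1/1 satisfied
(6,5)O 2/2 satisfied
Unsatisfied: (0,3), (2,2), (4,0), (4,6), (5,3) — 5 in total.

5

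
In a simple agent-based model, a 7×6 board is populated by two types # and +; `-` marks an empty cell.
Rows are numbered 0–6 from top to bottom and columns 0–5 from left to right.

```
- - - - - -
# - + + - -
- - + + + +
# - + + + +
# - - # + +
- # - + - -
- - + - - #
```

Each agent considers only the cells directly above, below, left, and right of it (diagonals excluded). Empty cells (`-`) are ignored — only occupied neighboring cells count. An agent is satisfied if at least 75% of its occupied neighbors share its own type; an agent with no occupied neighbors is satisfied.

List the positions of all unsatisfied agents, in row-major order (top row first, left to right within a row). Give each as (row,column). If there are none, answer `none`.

(4,3), (4,4), (5,3)

Row 1: (1,0)# 0/0 satisfied · (1,2)+ 2/2 satisfied · (1,3)+ 2/2 satisfied
Row 2: (2,2)+ 3/3 satisfied · (2,3)+ 4/4 satisfied · (2,4)+ 3/3 satisfied · (2,5)+ 2/2 satisfied
Row 3: (3,0)# 1/1 satisfied · (3,2)+ 2/2 satisfied · (3,3)+ 3/4 satisfied · (3,4)+ 4/4 satisfied · (3,5)+ 3/3 satisfied
Row 4: (4,0)# 1/1 satisfied · (4,3)# 0/3 not · (4,4)+ 2/3 not · (4,5)+ 2/2 satisfied
Row 5: (5,1)# 0/0 satisfied · (5,3)+ 0/1 not
Row 6: (6,2)+ 0/0 satisfied · (6,5)# 0/0 satisfied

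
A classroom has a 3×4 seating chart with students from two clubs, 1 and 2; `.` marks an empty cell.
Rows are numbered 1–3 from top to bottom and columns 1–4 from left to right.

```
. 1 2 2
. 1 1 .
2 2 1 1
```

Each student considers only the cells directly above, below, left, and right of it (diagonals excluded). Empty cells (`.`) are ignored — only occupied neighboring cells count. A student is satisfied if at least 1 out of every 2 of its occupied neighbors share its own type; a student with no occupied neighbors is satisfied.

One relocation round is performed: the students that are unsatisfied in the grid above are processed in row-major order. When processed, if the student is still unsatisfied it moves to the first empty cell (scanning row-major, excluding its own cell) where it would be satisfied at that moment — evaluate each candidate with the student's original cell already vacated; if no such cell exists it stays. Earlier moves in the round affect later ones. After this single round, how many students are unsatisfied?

Initially unsatisfied (in order): (1,3), (3,2).
  (1,3) → (2,1).
  (3,2) → (1,1).
Resulting grid:
2 1 . 2
2 1 1 .
2 . 1 1
All satisfied now.

0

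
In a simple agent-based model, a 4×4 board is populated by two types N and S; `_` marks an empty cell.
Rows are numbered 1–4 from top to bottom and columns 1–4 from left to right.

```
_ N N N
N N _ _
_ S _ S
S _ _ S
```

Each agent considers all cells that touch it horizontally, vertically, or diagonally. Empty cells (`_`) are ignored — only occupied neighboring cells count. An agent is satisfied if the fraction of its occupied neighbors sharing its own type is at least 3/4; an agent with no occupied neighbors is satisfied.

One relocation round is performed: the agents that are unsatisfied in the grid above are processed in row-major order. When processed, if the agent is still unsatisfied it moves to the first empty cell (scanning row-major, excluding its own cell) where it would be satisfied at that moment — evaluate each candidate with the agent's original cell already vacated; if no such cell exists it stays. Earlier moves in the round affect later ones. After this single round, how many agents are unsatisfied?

0

Initially unsatisfied (in order): (2,1), (3,2).
  (2,1) → (1,1).
  (3,2) → (4,2).
Resulting grid:
N N N N
_ N _ _
_ _ _ S
S S _ S
All satisfied now.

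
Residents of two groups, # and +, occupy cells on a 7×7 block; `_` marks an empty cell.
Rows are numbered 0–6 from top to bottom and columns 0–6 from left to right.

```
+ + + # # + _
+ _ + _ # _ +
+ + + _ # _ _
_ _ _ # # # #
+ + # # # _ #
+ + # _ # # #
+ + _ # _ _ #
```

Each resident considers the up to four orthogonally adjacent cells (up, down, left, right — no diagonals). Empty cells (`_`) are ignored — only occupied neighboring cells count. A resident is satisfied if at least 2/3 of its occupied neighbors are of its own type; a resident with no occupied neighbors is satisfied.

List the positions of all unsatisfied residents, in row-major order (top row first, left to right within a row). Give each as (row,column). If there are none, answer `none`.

(0,0)+ 2/2 satisfied
(0,1)+ 2/2 satisfied
(0,2)+ 2/3 satisfied
(0,3)# 1/2 not
(0,4)# 2/3 satisfied
(0,5)+ 0/1 not
(1,0)+ 2/2 satisfied
(1,2)+ 2/2 satisfied
(1,4)# 2/2 satisfied
(1,6)+ 0/0 satisfied
(2,0)+ 2/2 satisfied
(2,1)+ 2/2 satisfied
(2,2)+ 2/2 satisfied
(2,4)# 2/2 satisfied
(3,3)# 2/2 satisfied
(3,4)# 4/4 satisfied
(3,5)# 2/2 satisfied
(3,6)# 2/2 satisfied
(4,0)+ 2/2 satisfied
(4,1)+ 2/3 satisfied
(4,2)# 2/3 satisfied
(4,3)# 3/3 satisfied
(4,4)# 3/3 satisfied
(4,6)# 2/2 satisfied
(5,0)+ 3/3 satisfied
(5,1)+ 3/4 satisfied
(5,2)# 1/2 not
(5,4)# 2/2 satisfied
(5,5)# 2/2 satisfied
(5,6)# 3/3 satisfied
(6,0)+ 2/2 satisfied
(6,1)+ 2/2 satisfied
(6,3)# 0/0 satisfied
(6,6)# 1/1 satisfied

(0,3), (0,5), (5,2)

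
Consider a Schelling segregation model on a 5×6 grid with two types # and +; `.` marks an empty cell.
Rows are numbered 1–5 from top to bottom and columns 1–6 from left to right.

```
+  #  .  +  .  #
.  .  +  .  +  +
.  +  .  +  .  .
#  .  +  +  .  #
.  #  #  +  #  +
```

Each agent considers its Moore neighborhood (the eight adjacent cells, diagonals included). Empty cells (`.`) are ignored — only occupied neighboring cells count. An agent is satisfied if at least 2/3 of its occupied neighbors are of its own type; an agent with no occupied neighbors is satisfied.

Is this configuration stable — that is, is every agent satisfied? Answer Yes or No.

(1,1)+ 0/1 ✗
(1,2)# 0/2 ✗
(1,4)+ 2/2 ✓
(1,6)# 0/2 ✗
(2,3)+ 3/4 ✓
(2,5)+ 3/4 ✓
(2,6)+ 1/2 ✗
(3,2)+ 2/3 ✓
(3,4)+ 4/4 ✓
(4,1)# 1/2 ✗
(4,3)+ 4/6 ✓
(4,4)+ 3/5 ✗
(4,6)# 1/2 ✗
(5,2)# 2/3 ✓
(5,3)# 1/4 ✗
(5,4)+ 2/4 ✗
(5,5)# 1/4 ✗
(5,6)+ 0/2 ✗
For instance (1,1) has only 0/1 same-type neighbors, below 2/3.

No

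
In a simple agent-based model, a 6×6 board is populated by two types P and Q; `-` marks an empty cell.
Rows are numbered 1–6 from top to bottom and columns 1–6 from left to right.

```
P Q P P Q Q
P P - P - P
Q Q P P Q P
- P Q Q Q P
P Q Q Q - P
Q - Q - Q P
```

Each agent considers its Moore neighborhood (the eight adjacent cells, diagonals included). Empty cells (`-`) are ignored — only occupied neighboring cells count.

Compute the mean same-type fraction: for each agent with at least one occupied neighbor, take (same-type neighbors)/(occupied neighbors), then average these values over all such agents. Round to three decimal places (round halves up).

(1,1)P 2/3
(1,2)Q 0/4
(1,3)P 3/4
(1,4)P 2/3
(1,5)Q 1/4
(1,6)Q 1/2
(2,1)P 2/5
(2,2)P 4/7
(2,4)P 4/6
(2,6)P 1/4
(3,1)Q 1/4
(3,2)Q 2/6
(3,3)P 4/7
(3,4)P 2/6
(3,5)Q 2/7
(3,6)P 2/4
(4,2)P 2/7
(4,3)Q 5/8
(4,4)Q 5/7
(4,5)Q 3/7
(4,6)P 2/4
(5,1)P 1/3
(5,2)Q 4/6
(5,3)Q 5/6
(5,4)Q 6/6
(5,6)P 2/4
(6,1)Q 1/2
(6,3)Q 3/3
(6,5)Q 1/3
(6,6)P 1/2
Sum over 30 agents: 2/3 + 0/4 + 3/4 + 2/3 + 1/4 + 1/2 + 2/5 + 4/7 + 4/6 + 1/4 + 1/4 + 2/6 + 4/7 + 2/6 + 2/7 + 2/4 + 2/7 + 5/8 + 5/7 + 3/7 + 2/4 + 1/3 + 4/6 + 5/6 + 6/6 + 2/4 + 1/2 + 3/3 + 1/3 + 1/2 = 12781/840; mean = 12781/840 ÷ 30 = 12781/25200 = 0.507182… → 0.507.

0.507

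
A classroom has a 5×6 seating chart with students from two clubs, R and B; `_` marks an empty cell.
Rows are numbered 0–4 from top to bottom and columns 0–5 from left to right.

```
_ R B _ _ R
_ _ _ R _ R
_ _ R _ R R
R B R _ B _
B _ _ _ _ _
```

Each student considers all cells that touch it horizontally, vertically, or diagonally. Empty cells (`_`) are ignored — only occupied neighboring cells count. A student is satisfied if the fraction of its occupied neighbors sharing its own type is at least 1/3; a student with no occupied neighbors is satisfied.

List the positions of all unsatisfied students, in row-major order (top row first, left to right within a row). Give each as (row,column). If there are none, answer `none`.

(0,1), (0,2), (3,0), (3,1), (3,4)

(0,1)R 0/1 unhappy
(0,2)B 0/2 unhappy
(0,5)R 1/1 ok
(1,3)R 2/3 ok
(1,5)R 3/3 ok
(2,2)R 2/3 ok
(2,4)R 3/4 ok
(2,5)R 2/3 ok
(3,0)R 0/2 unhappy
(3,1)B 1/4 unhappy
(3,2)R 1/2 ok
(3,4)B 0/2 unhappy
(4,0)B 1/2 ok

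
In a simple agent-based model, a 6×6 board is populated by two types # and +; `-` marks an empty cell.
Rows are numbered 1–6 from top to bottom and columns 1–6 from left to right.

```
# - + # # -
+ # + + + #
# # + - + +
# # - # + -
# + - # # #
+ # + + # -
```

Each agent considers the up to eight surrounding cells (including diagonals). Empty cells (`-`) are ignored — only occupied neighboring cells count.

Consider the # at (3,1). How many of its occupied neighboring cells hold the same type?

Occupied neighbors of (3,1): (2,1)=+, (2,2)=#, (3,2)=#, (4,1)=#, (4,2)=#.
Same type (#): 4 of 5.

4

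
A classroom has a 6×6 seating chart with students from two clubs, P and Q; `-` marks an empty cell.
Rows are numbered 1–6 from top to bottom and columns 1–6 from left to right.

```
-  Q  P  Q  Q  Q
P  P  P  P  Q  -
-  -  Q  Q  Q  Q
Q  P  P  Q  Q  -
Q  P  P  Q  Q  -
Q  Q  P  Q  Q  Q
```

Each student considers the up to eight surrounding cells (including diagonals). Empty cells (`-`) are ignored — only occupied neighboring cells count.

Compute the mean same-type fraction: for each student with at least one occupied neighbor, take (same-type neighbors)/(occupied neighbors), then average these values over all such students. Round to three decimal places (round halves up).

Row 1: (1,2)Q 0/4 · (1,3)P 3/5 · (1,4)Q 2/5 · (1,5)Q 3/4 · (1,6)Q 2/2
Row 2: (2,1)P 1/2 · (2,2)P 3/5 · (2,3)P 3/7 · (2,4)P 2/8 · (2,5)Q 6/7
Row 3: (3,3)Q 2/7 · (3,4)Q 5/8 · (3,5)Q 5/6 · (3,6)Q 3/3
Row 4: (4,1)Q 1/3 · (4,2)P 3/6 · (4,3)P 3/7 · (4,4)Q 6/8 · (4,5)Q 6/6
Row 5: (5,1)Q 3/5 · (5,2)P 4/8 · (5,3)P 4/8 · (5,4)Q 5/8 · (5,5)Q 6/6
Row 6: (6,1)Q 2/3 · (6,2)Q 2/5 · (6,3)P 2/5 · (6,4)Q 3/5 · (6,5)Q 4/4 · (6,6)Q 2/2
Sum over 30 students: 0/4 + 3/5 + 2/5 + 3/4 + 2/2 + 1/2 + 3/5 + 3/7 + 2/8 + 6/7 + 2/7 + 5/8 + 5/6 + 3/3 + 1/3 + 3/6 + 3/7 + 6/8 + 6/6 + 3/5 + 4/8 + 4/8 + 5/8 + 6/6 + 2/3 + 2/5 + 2/5 + 3/5 + 4/4 + 2/2 = 553/30; mean = 553/30 ÷ 30 = 553/900 = 0.614444… → 0.614.

0.614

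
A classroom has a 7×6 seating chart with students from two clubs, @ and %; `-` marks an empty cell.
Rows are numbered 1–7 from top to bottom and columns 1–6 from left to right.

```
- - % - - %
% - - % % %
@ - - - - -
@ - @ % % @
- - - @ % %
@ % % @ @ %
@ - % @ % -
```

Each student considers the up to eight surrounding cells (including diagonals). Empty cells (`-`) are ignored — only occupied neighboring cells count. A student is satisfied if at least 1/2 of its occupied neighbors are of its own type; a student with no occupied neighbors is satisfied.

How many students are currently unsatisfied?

8

(1,3)% 1/1 satisfied
(1,6)% 2/2 satisfied
(2,1)% 0/1 not
(2,4)% 2/2 satisfied
(2,5)% 3/3 satisfied
(2,6)% 2/2 satisfied
(3,1)@ 1/2 satisfied
(4,1)@ 1/1 satisfied
(4,3)@ 1/2 satisfied
(4,4)% 2/4 satisfied
(4,5)% 3/5 satisfied
(4,6)@ 0/3 not
(5,4)@ 3/7 not
(5,5)% 4/8 satisfied
(5,6)% 3/5 satisfied
(6,1)@ 1/2 satisfied
(6,2)% 2/4 satisfied
(6,3)% 2/5 not
(6,4)@ 3/7 not
(6,5)@ 3/7 not
(6,6)% 3/4 satisfied
(7,1)@ 1/2 satisfied
(7,3)% 2/4 satisfied
(7,4)@ 2/5 not
(7,5)% 1/4 not
Unsatisfied: (2,1), (4,6), (5,4), (6,3), (6,4), (6,5), (7,4), (7,5) — 8 in total.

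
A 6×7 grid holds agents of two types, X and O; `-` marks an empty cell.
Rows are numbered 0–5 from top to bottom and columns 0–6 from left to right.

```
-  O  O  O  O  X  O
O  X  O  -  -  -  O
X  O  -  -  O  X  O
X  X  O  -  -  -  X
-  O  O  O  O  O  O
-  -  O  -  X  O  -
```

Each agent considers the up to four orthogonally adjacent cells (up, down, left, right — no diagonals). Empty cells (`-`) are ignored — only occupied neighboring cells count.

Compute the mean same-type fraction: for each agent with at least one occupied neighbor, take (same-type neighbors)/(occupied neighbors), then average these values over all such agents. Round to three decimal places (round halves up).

0.485

(0,1)O 1/2
(0,2)O 3/3
(0,3)O 2/2
(0,4)O 1/2
(0,5)X 0/2
(0,6)O 1/2
(1,0)O 0/2
(1,1)X 0/4
(1,2)O 1/2
(1,6)O 2/2
(2,0)X 1/3
(2,1)O 0/3
(2,4)O 0/1
(2,5)X 0/2
(2,6)O 1/3
(3,0)X 2/2
(3,1)X 1/4
(3,2)O 1/2
(3,6)X 0/2
(4,1)O 1/2
(4,2)O 4/4
(4,3)O 2/2
(4,4)O 2/3
(4,5)O 3/3
(4,6)O 1/2
(5,2)O 1/1
(5,4)X 0/2
(5,5)O 1/2
Sum over 28 agents: 1/2 + 3/3 + 2/2 + 1/2 + 0/2 + 1/2 + 0/2 + 0/4 + 1/2 + 2/2 + 1/3 + 0/3 + 0/1 + 0/2 + 1/3 + 2/2 + 1/4 + 1/2 + 0/2 + 1/2 + 4/4 + 2/2 + 2/3 + 3/3 + 1/2 + 1/1 + 0/2 + 1/2 = 163/12; mean = 163/12 ÷ 28 = 163/336 = 0.485119… → 0.485.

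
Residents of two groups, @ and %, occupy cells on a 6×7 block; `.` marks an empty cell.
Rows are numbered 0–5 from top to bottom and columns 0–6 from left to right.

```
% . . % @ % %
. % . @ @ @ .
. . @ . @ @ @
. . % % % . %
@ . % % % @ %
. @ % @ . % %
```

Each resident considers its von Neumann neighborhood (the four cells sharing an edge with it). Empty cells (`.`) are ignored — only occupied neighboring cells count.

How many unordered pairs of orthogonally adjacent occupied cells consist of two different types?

Scan each occupied cell's neighbors to the right and below so each pair is counted once.
Row 0: %(0,3)–@(0,4)≠ %(0,3)–@(1,3)≠ @(0,4)–%(0,5)≠ @(0,4)–@(1,4)= %(0,5)–%(0,6)= %(0,5)–@(1,5)≠  → 4/6 unlike.
Row 1: @(1,3)–@(1,4)= @(1,4)–@(1,5)= @(1,4)–@(2,4)= @(1,5)–@(2,5)=  → 0/4 unlike.
Row 2: @(2,2)–%(3,2)≠ @(2,4)–@(2,5)= @(2,4)–%(3,4)≠ @(2,5)–@(2,6)= @(2,6)–%(3,6)≠  → 3/5 unlike.
Row 3: %(3,2)–%(3,3)= %(3,2)–%(4,2)= %(3,3)–%(3,4)= %(3,3)–%(4,3)= %(3,4)–%(4,4)= %(3,6)–%(4,6)=  → 0/6 unlike.
Row 4: %(4,2)–%(4,3)= %(4,2)–%(5,2)= %(4,3)–%(4,4)= %(4,3)–@(5,3)≠ %(4,4)–@(4,5)≠ @(4,5)–%(4,6)≠ @(4,5)–%(5,5)≠ %(4,6)–%(5,6)=  → 4/8 unlike.
Row 5: @(5,1)–%(5,2)≠ %(5,2)–@(5,3)≠ %(5,5)–%(5,6)=  → 2/3 unlike.
Total adjacent occupied pairs: 32; unlike-type pairs: 13.

13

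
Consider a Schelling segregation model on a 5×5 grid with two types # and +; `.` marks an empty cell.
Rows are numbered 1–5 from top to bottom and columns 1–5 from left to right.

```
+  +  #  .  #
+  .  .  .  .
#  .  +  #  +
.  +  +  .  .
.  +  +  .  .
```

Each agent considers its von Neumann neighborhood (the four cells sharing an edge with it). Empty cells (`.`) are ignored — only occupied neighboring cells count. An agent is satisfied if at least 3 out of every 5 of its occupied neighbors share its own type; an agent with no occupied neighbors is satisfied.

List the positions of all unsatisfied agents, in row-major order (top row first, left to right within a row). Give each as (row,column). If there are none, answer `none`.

(1,1)+ 2/2 ok
(1,2)+ 1/2 unhappy
(1,3)# 0/1 unhappy
(1,5)# 0/0 ok
(2,1)+ 1/2 unhappy
(3,1)# 0/1 unhappy
(3,3)+ 1/2 unhappy
(3,4)# 0/2 unhappy
(3,5)+ 0/1 unhappy
(4,2)+ 2/2 ok
(4,3)+ 3/3 ok
(5,2)+ 2/2 ok
(5,3)+ 2/2 ok

(1,2), (1,3), (2,1), (3,1), (3,3), (3,4), (3,5)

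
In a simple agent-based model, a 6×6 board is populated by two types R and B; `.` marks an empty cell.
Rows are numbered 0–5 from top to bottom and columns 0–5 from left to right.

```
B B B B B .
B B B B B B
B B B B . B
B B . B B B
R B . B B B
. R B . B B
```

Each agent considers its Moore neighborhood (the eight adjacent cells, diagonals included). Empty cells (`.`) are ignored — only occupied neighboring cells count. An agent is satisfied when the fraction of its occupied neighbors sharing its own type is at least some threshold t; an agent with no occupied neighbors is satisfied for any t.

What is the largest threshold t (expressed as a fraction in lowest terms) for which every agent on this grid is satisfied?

(0,0)B 3/3
(0,1)B 5/5
(0,2)B 5/5
(0,3)B 5/5
(0,4)B 4/4
(1,0)B 5/5
(1,1)B 8/8
(1,2)B 8/8
(1,3)B 7/7
(1,4)B 6/6
(1,5)B 3/3
(2,0)B 5/5
(2,1)B 7/7
(2,2)B 7/7
(2,3)B 6/6
(2,5)B 4/4
(3,0)B 4/5
(3,1)B 5/6
(3,3)B 5/5
(3,4)B 7/7
(3,5)B 4/4
(4,0)R 1/4
(4,1)B 3/5
(4,3)B 5/5
(4,4)B 7/7
(4,5)B 5/5
(5,1)R 1/3
(5,2)B 2/3
(5,4)B 4/4
(5,5)B 3/3
The smallest same-type fraction is 1/4 at (4,0), which reduces to 1/4. Any threshold above that leaves this agent unsatisfied.

1/4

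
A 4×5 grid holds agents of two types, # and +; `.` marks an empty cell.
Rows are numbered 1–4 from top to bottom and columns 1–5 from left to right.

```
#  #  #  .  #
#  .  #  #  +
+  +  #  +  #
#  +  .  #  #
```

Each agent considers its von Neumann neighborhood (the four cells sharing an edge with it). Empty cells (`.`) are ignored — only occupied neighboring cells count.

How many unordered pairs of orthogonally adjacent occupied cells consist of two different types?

11

Scan each occupied cell's neighbors to the right and below so each pair is counted once.
Row 1: #(1,1)–#(1,2)= #(1,1)–#(2,1)= #(1,2)–#(1,3)= #(1,3)–#(2,3)= #(1,5)–+(2,5)≠  → 1/5 unlike.
Row 2: #(2,1)–+(3,1)≠ #(2,3)–#(2,4)= #(2,3)–#(3,3)= #(2,4)–+(2,5)≠ #(2,4)–+(3,4)≠ +(2,5)–#(3,5)≠  → 4/6 unlike.
Row 3: +(3,1)–+(3,2)= +(3,1)–#(4,1)≠ +(3,2)–#(3,3)≠ +(3,2)–+(4,2)= #(3,3)–+(3,4)≠ +(3,4)–#(3,5)≠ +(3,4)–#(4,4)≠ #(3,5)–#(4,5)=  → 5/8 unlike.
Row 4: #(4,1)–+(4,2)≠ #(4,4)–#(4,5)=  → 1/2 unlike.
Total adjacent occupied pairs: 21; unlike-type pairs: 11.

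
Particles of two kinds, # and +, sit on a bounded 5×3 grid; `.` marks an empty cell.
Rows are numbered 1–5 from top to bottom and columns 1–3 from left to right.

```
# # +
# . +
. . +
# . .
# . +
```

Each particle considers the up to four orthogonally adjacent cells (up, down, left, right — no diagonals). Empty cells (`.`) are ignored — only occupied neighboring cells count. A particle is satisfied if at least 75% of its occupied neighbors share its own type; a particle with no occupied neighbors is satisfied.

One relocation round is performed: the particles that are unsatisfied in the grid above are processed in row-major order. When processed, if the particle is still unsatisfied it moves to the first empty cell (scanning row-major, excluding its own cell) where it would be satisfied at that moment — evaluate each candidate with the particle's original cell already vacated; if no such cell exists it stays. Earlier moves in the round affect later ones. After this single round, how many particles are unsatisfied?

0

Initially unsatisfied (in order): (1,2), (1,3).
  (1,2) → (3,1).
  (1,3): now satisfied by earlier moves; stays.
Resulting grid:
# . +
# . +
# . +
# . .
# . +
All satisfied now.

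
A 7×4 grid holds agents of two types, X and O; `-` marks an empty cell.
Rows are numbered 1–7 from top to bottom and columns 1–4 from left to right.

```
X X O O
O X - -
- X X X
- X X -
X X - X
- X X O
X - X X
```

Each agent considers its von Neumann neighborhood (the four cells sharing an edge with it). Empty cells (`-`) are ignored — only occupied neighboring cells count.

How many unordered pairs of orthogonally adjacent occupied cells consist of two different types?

Scan each occupied cell's neighbors to the right and below so each pair is counted once.
Row 1: X(1,1)–X(1,2)= X(1,1)–O(2,1)≠ X(1,2)–O(1,3)≠ X(1,2)–X(2,2)= O(1,3)–O(1,4)=  → 2/5 unlike.
Row 2: O(2,1)–X(2,2)≠ X(2,2)–X(3,2)=  → 1/2 unlike.
Row 3: X(3,2)–X(3,3)= X(3,2)–X(4,2)= X(3,3)–X(3,4)= X(3,3)–X(4,3)=  → 0/4 unlike.
Row 4: X(4,2)–X(4,3)= X(4,2)–X(5,2)=  → 0/2 unlike.
Row 5: X(5,1)–X(5,2)= X(5,2)–X(6,2)= X(5,4)–O(6,4)≠  → 1/3 unlike.
Row 6: X(6,2)–X(6,3)= X(6,3)–O(6,4)≠ X(6,3)–X(7,3)= O(6,4)–X(7,4)≠  → 2/4 unlike.
Row 7: X(7,3)–X(7,4)=  → 0/1 unlike.
Total adjacent occupied pairs: 21; unlike-type pairs: 6.

6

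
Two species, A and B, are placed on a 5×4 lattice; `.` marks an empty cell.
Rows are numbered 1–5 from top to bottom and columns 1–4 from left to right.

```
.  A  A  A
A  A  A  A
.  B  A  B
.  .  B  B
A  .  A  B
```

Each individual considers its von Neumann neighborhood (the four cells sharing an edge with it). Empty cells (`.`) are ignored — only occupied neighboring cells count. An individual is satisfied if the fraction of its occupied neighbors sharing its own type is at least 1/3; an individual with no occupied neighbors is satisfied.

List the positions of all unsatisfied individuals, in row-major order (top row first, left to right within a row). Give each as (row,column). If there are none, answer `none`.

Row 1: (1,2)A 2/2 satisfied · (1,3)A 3/3 satisfied · (1,4)A 2/2 satisfied
Row 2: (2,1)A 1/1 satisfied · (2,2)A 3/4 satisfied · (2,3)A 4/4 satisfied · (2,4)A 2/3 satisfied
Row 3: (3,2)B 0/2 not · (3,3)A 1/4 not · (3,4)B 1/3 satisfied
Row 4: (4,3)B 1/3 satisfied · (4,4)B 3/3 satisfied
Row 5: (5,1)A 0/0 satisfied · (5,3)A 0/2 not · (5,4)B 1/2 satisfied

(3,2), (3,3), (5,3)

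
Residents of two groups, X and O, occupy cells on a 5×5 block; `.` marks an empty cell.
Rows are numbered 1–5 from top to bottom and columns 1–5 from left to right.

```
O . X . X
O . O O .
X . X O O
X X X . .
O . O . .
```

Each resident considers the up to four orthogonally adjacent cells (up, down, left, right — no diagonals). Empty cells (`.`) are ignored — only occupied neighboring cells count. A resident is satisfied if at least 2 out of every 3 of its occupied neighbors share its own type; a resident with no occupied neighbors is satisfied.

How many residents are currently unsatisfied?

7

(1,1)O 1/1 ✓
(1,3)X 0/1 ✗
(1,5)X 0/0 ✓
(2,1)O 1/2 ✗
(2,3)O 1/3 ✗
(2,4)O 2/2 ✓
(3,1)X 1/2 ✗
(3,3)X 1/3 ✗
(3,4)O 2/3 ✓
(3,5)O 1/1 ✓
(4,1)X 2/3 ✓
(4,2)X 2/2 ✓
(4,3)X 2/3 ✓
(5,1)O 0/1 ✗
(5,3)O 0/1 ✗
Unsatisfied: (1,3), (2,1), (2,3), (3,1), (3,3), (5,1), (5,3) — 7 in total.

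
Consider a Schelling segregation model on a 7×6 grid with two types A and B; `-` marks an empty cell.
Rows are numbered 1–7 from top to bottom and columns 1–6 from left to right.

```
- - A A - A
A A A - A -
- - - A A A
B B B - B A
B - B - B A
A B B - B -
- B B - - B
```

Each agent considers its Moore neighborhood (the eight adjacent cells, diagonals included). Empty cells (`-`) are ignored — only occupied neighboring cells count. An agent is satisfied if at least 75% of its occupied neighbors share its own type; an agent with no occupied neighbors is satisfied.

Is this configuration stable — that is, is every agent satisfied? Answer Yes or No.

No

(1,3)A 3/3 ok
(1,4)A 3/3 ok
(1,6)A 1/1 ok
(2,1)A 1/1 ok
(2,2)A 3/3 ok
(2,3)A 4/4 ok
(2,5)A 5/5 ok
(3,4)A 3/5 unhappy
(3,5)A 4/5 ok
(3,6)A 3/4 ok
(4,1)B 2/2 ok
(4,2)B 4/4 ok
(4,3)B 2/3 unhappy
(4,5)B 1/6 unhappy
(4,6)A 3/5 unhappy
(5,1)B 3/4 ok
(5,3)B 4/4 ok
(5,5)B 2/4 unhappy
(5,6)A 1/4 unhappy
(6,1)A 0/3 unhappy
(6,2)B 5/6 ok
(6,3)B 4/4 ok
(6,5)B 2/3 unhappy
(7,2)B 3/4 ok
(7,3)B 3/3 ok
(7,6)B 1/1 ok
For instance (3,4) has only 3/5 same-type neighbors, below 3/4.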